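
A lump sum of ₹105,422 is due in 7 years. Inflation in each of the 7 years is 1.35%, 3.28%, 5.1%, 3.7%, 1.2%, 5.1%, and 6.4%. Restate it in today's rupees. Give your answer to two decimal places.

Price-level factor over 7 years: 1.0135 × 1.0328 × 1.051 × 1.037 × 1.012 × 1.051 × 1.064 ≈ 1.2910596590.
Purchasing power today: ₹105,422 divided by that factor.

₹81,655.41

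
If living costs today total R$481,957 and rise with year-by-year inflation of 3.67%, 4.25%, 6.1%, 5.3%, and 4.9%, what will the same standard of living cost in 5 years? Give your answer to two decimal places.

R$610,459.28

Cumulative price-level factor: 1.0367 × 1.0425 × 1.061 × 1.053 × 1.049 ≈ 1.2666260202.
Multiplying R$481,957 by the price-level factor gives the future nominal sum.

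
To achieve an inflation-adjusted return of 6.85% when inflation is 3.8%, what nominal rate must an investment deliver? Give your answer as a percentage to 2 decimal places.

10.91%

By the Fisher equation, 1 + r_nom = (1 + 6.85%)(1 + 3.8%) = 1.0685 × 1.038 = 1.109103.
So r_nom = 10.9103%.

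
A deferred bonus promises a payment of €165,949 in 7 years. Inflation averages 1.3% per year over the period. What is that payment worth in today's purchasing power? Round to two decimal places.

Price-level factor over 7 years: (1 + 1.3%)^7 ≈ 1.0946269025.
Purchasing power today: €165,949 divided by that factor.

€151,603.25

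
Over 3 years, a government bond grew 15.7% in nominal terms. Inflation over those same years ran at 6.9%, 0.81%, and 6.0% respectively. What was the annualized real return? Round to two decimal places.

Cumulative inflation factor: 1.069 × 1.0081 × 1.060 ≈ 1.14232.
Nominal growth factor: 1.15700. Real growth factor = 1.15700 / 1.14232 ≈ 1.01285.
Annualized: 1.01285^(1/3) − 1 ≈ 0.00427.

0.43%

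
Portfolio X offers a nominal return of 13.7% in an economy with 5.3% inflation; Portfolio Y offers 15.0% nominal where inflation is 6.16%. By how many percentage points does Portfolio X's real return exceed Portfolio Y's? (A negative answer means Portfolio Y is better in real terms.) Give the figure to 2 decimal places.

-0.35

Portfolio X real return: 1.137/1.053 − 1 = 7.977%.
Portfolio Y real return: 1.150/1.0616 − 1 = 8.327%.
Difference: 7.977 − 8.327 = -0.350 pp.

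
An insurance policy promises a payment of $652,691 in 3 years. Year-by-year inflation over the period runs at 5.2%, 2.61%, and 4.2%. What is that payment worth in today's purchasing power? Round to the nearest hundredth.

$580,275.83

Price-level factor over 3 years: 1.052 × 1.0261 × 1.042 = 1.1247944024.
Purchasing power today: $652,691 divided by that factor.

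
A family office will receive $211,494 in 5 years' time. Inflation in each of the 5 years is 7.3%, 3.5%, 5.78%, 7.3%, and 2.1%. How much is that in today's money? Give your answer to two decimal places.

Price-level factor over 5 years: 1.073 × 1.035 × 1.0578 × 1.073 × 1.021 ≈ 1.2869720006.
Purchasing power today: $211,494 divided by that factor.

$164,334.58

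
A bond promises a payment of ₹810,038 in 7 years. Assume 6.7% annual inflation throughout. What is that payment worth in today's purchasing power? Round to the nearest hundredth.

Price-level factor over 7 years: (1 + 6.7%)^7 ≈ 1.5745299861.
Purchasing power today: ₹810,038 divided by that factor.

₹514,463.37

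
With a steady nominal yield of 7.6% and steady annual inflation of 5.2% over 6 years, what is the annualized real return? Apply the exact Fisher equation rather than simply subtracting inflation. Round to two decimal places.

2.28%

With constant rates the annual real return is the same each year: (1+7.6%)/(1+5.2%) − 1 = 0.02281.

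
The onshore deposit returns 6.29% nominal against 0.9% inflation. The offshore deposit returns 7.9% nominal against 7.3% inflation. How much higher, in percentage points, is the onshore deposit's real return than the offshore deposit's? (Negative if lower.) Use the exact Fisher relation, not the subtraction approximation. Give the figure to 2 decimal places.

4.78

The onshore deposit real return: 1.0629/1.009 − 1 = 5.342%.
The offshore deposit real return: 1.079/1.073 − 1 = 0.559%.
Difference: 5.342 − 0.559 = 4.783 pp.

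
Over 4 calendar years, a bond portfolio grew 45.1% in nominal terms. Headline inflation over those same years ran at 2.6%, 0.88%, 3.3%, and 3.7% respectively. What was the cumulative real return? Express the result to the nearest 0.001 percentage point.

Cumulative inflation factor: 1.026 × 1.0088 × 1.033 × 1.037 ≈ 1.10874.
Nominal growth factor: 1.45100. Real growth factor = 1.45100 / 1.10874 ≈ 1.30869.
Total real return ≈ 30.8687%.

30.869%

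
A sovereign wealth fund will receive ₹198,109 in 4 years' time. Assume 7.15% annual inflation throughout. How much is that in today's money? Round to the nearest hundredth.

₹150,291.88

Price-level factor over 4 years: (1 + 7.15%)^4 ≈ 1.3181617386.
Purchasing power today: ₹198,109 divided by that factor.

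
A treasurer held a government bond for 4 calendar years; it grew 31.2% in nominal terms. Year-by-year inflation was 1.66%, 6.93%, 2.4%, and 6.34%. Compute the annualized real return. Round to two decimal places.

Cumulative inflation factor: 1.0166 × 1.0693 × 1.024 × 1.0634 ≈ 1.18371.
Nominal growth factor: 1.31200. Real growth factor = 1.31200 / 1.18371 ≈ 1.10838.
Annualized: 1.10838^(1/4) − 1 ≈ 0.02606.

2.61%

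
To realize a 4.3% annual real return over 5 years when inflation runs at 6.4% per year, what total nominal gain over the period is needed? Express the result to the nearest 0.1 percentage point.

Required annual nominal rate: (1+4.3%)(1+6.4%) − 1 = 10.9752%.
Cumulative over 5 years: (1 + 0.109752)^5 − 1 ≈ 0.68318.

68.3%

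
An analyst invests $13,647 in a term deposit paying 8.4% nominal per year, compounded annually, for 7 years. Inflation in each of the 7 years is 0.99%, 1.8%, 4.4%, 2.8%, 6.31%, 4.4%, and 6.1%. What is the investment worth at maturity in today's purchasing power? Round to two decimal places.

$18,472.79

Nominal value at maturity: $13,647 × (1 + 8.4%)^7 ≈ $24,001.71.
Price-level factor over 7 years: 1.0099 × 1.018 × 1.044 × 1.028 × 1.0631 × 1.044 × 1.061 ≈ 1.2993009747.
The maturity value deflated by that factor is the answer in today's purchasing power.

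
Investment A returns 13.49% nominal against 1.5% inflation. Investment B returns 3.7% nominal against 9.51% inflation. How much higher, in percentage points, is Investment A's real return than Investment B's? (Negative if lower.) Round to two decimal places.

Investment A real return: 1.1349/1.015 − 1 = 11.813%.
Investment B real return: 1.037/1.0951 − 1 = -5.305%.
Difference: 11.813 − (-5.305) = 17.118 pp.

17.12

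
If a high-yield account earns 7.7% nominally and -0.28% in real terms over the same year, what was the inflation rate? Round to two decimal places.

8.00%

From (1+r_nom) = (1+r_real)(1+π), we get 1+π = (1 + 7.7%)/(1 − 0.28%) = 1.077/0.9972 ≈ 1.08002.
So π ≈ 8.0024%.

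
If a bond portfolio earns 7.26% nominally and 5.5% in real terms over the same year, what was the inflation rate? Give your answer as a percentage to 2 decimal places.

From (1+r_nom) = (1+r_real)(1+π), we get 1+π = (1 + 7.26%)/(1 + 5.5%) = 1.0726/1.055 ≈ 1.01668.
So π ≈ 1.6682%.

1.67%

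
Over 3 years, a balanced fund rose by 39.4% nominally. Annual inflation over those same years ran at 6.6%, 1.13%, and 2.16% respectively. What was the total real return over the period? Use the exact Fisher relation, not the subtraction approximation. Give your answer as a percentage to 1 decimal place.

Cumulative inflation factor: 1.066 × 1.0113 × 1.0216 ≈ 1.10133.
Nominal growth factor: 1.39400. Real growth factor = 1.39400 / 1.10133 ≈ 1.26574.
Total real return ≈ 26.5741%.

26.6%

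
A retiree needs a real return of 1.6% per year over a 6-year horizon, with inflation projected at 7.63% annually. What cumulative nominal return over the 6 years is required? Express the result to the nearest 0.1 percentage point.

71.0%

Required annual nominal rate: (1+1.6%)(1+7.63%) − 1 = 9.35208%.
Cumulative over 6 years: (1 + 0.0935208)^6 − 1 ≈ 0.70987.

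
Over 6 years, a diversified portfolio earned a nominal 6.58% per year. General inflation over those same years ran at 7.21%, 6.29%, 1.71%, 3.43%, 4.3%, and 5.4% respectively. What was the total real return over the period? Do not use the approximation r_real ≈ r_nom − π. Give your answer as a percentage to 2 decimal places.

11.22%

Cumulative inflation factor: 1.0721 × 1.0629 × 1.0171 × 1.0343 × 1.043 × 1.054 ≈ 1.31784.
Nominal growth factor: 1.46573. Real growth factor = 1.46573 / 1.31784 ≈ 1.11222.
Total real return ≈ 11.2222%.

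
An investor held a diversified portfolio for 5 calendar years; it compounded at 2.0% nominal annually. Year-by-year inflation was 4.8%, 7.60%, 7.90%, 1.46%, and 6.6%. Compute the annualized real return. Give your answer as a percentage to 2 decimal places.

-3.45%

Cumulative inflation factor: 1.048 × 1.0760 × 1.0790 × 1.0146 × 1.066 ≈ 1.31597.
Nominal growth factor: 1.10408. Real growth factor = 1.10408 / 1.31597 ≈ 0.83898.
Annualized: 0.83898^(1/5) − 1 ≈ -0.03450.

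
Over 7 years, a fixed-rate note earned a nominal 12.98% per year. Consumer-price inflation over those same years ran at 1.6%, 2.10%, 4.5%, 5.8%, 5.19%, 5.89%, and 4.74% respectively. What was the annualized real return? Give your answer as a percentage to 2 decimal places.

Cumulative inflation factor: 1.016 × 1.0210 × 1.045 × 1.058 × 1.0519 × 1.0589 × 1.0474 ≈ 1.33802.
Nominal growth factor: 2.34969. Real growth factor = 2.34969 / 1.33802 ≈ 1.75609.
Annualized: 1.75609^(1/7) − 1 ≈ 0.08377.

8.38%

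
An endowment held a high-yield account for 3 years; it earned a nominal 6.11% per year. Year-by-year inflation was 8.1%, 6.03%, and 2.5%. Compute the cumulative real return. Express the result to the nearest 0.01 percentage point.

Cumulative inflation factor: 1.081 × 1.0603 × 1.025 ≈ 1.17484.
Nominal growth factor: 1.19473. Real growth factor = 1.19473 / 1.17484 ≈ 1.01693.
Total real return ≈ 1.6929%.

1.69%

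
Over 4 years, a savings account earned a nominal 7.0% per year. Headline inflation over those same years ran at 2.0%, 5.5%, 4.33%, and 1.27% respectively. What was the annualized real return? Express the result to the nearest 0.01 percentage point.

3.62%

Cumulative inflation factor: 1.020 × 1.055 × 1.0433 × 1.0127 ≈ 1.13695.
Nominal growth factor: 1.31080. Real growth factor = 1.31080 / 1.13695 ≈ 1.15290.
Annualized: 1.15290^(1/4) − 1 ≈ 0.03621.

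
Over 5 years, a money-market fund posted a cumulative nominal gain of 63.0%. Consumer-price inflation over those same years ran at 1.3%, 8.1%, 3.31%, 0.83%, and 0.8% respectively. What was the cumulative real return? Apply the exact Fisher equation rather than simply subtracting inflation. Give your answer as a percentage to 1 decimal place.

Cumulative inflation factor: 1.013 × 1.081 × 1.0331 × 1.0083 × 1.008 ≈ 1.14981.
Nominal growth factor: 1.63000. Real growth factor = 1.63000 / 1.14981 ≈ 1.41762.
Total real return ≈ 41.7620%.

41.8%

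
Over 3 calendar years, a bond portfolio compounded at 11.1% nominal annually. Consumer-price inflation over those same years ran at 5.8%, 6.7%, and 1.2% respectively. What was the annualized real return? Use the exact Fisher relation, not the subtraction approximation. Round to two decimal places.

6.28%

Cumulative inflation factor: 1.058 × 1.067 × 1.012 ≈ 1.14243.
Nominal growth factor: 1.37133. Real growth factor = 1.37133 / 1.14243 ≈ 1.20036.
Annualized: 1.20036^(1/3) − 1 ≈ 0.06276.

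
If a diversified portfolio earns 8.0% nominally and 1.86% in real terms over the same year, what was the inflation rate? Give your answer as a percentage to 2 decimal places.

From (1+r_nom) = (1+r_real)(1+π), we get 1+π = (1 + 8.0%)/(1 + 1.86%) = 1.080/1.0186 ≈ 1.06028.
So π ≈ 6.0279%.

6.03%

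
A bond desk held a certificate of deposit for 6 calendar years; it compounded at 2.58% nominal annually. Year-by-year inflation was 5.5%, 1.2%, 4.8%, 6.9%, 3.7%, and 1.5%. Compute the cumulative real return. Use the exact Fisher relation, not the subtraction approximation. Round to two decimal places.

-7.45%

Cumulative inflation factor: 1.055 × 1.012 × 1.048 × 1.069 × 1.037 × 1.015 ≈ 1.25897.
Nominal growth factor: 1.16513. Real growth factor = 1.16513 / 1.25897 ≈ 0.92546.
Total real return ≈ -7.4536%.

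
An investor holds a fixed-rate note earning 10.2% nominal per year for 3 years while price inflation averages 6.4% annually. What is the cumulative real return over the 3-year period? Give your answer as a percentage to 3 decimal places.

11.101%

The annual real rate is (1+10.2%)/(1+6.4%) − 1 = 3.5714%.
Compounded over 3 years: (1 + 0.035714)^3 − 1 ≈ 0.11101.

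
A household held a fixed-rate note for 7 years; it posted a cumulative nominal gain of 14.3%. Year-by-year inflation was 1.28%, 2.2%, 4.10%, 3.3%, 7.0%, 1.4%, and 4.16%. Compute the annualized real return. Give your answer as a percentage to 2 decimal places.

Cumulative inflation factor: 1.0128 × 1.022 × 1.0410 × 1.033 × 1.070 × 1.014 × 1.0416 ≈ 1.25791.
Nominal growth factor: 1.14300. Real growth factor = 1.14300 / 1.25791 ≈ 0.90865.
Annualized: 0.90865^(1/7) − 1 ≈ -0.01359.

-1.36%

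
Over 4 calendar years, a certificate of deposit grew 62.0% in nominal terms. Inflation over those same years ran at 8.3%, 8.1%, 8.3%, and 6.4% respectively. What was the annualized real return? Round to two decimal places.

4.68%

Cumulative inflation factor: 1.083 × 1.081 × 1.083 × 1.064 ≈ 1.34904.
Nominal growth factor: 1.62000. Real growth factor = 1.62000 / 1.34904 ≈ 1.20086.
Annualized: 1.20086^(1/4) − 1 ≈ 0.04682.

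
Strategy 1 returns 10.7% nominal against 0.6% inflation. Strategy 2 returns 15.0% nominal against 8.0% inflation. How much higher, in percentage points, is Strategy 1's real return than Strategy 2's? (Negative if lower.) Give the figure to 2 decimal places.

Strategy 1 real return: 1.107/1.006 − 1 = 10.040%.
Strategy 2 real return: 1.150/1.080 − 1 = 6.481%.
Difference: 10.040 − 6.481 = 3.559 pp.

3.56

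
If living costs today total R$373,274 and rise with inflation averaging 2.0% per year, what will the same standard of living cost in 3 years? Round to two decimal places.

Cumulative price-level factor: (1+2.0%)^3 = 1.061208.
Multiplying R$373,274 by the price-level factor gives the future nominal sum.

R$396,121.35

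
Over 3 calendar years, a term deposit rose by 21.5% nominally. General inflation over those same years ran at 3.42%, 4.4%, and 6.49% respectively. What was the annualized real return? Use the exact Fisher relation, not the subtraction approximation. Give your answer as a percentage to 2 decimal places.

1.86%

Cumulative inflation factor: 1.0342 × 1.044 × 1.0649 ≈ 1.14978.
Nominal growth factor: 1.21500. Real growth factor = 1.21500 / 1.14978 ≈ 1.05673.
Annualized: 1.05673^(1/3) − 1 ≈ 0.01856.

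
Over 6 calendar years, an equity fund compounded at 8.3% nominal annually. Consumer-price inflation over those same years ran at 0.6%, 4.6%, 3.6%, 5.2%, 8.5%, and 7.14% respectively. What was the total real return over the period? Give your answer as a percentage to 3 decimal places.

Cumulative inflation factor: 1.006 × 1.046 × 1.036 × 1.052 × 1.085 × 1.0714 ≈ 1.33317.
Nominal growth factor: 1.61351. Real growth factor = 1.61351 / 1.33317 ≈ 1.21028.
Total real return ≈ 21.0275%.

21.028%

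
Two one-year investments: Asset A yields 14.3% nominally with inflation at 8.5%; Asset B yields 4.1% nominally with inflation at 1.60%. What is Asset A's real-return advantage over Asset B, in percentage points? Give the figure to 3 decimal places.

Asset A real return: 1.143/1.085 − 1 = 5.3456%.
Asset B real return: 1.041/1.0160 − 1 = 2.4606%.
Difference: 5.3456 − 2.4606 = 2.8850 pp.

2.885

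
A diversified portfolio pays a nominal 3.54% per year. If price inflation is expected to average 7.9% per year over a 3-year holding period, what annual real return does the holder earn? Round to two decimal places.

-4.04%

With constant rates the annual real return is the same each year: (1+3.54%)/(1+7.9%) − 1 = -0.04041.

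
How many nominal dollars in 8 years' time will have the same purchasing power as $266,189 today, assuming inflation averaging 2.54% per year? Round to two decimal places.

$325,339.36

Cumulative price-level factor: (1+2.54%)^8 ≈ 1.2222118914.
The nominal amount required is $266,189 scaled up by that factor.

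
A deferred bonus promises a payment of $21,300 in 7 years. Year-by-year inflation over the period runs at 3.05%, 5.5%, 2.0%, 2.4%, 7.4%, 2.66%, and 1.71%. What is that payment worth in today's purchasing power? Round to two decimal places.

$16,726.68

Price-level factor over 7 years: 1.0305 × 1.055 × 1.020 × 1.024 × 1.074 × 1.0266 × 1.0171 ≈ 1.2734144678.
Purchasing power today: $21,300 divided by that factor.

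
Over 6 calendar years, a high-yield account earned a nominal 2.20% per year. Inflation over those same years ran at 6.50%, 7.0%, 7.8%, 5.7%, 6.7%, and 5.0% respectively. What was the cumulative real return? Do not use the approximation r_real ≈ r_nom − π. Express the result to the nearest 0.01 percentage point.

Cumulative inflation factor: 1.0650 × 1.070 × 1.078 × 1.057 × 1.067 × 1.050 ≈ 1.45472.
Nominal growth factor: 1.13948. Real growth factor = 1.13948 / 1.45472 ≈ 0.78329.
Total real return ≈ -21.6706%.

-21.67%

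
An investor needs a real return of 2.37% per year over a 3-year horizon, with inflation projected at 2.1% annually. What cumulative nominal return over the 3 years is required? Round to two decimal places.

14.18%

Required annual nominal rate: (1+2.37%)(1+2.1%) − 1 = 4.51977%.
Cumulative over 3 years: (1 + 0.0451977)^3 − 1 ≈ 0.14181.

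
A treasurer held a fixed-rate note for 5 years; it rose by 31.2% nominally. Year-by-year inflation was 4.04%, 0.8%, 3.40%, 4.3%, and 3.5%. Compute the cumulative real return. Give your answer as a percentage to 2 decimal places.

Cumulative inflation factor: 1.0404 × 1.008 × 1.0340 × 1.043 × 1.035 ≈ 1.17059.
Nominal growth factor: 1.31200. Real growth factor = 1.31200 / 1.17059 ≈ 1.12080.
Total real return ≈ 12.0799%.

12.08%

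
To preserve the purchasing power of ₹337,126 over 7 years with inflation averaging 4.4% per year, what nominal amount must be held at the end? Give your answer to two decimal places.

₹455,717.53

Cumulative price-level factor: (1+4.4%)^7 ≈ 1.3517721377.
The nominal amount required is ₹337,126 scaled up by that factor.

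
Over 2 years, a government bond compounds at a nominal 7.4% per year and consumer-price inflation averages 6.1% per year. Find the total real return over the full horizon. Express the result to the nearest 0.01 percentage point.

2.47%

The annual real rate is (1+7.4%)/(1+6.1%) − 1 = 1.2253%.
Compounded over 2 years: (1 + 0.012253)^2 − 1 ≈ 0.02466.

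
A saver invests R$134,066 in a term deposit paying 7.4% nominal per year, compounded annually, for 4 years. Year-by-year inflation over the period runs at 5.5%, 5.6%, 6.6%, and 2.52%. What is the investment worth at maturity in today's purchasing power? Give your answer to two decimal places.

R$146,505.39

Nominal value at maturity: R$134,066 × (1 + 7.4%)^4 ≈ R$178,375.74.
Price-level factor over 4 years: 1.055 × 1.056 × 1.066 × 1.0252 ≈ 1.2175370339.
The maturity value deflated by that factor is the answer in today's purchasing power.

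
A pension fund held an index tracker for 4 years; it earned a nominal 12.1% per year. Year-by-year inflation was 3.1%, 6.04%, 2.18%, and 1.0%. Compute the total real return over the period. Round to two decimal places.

Cumulative inflation factor: 1.031 × 1.0604 × 1.0218 × 1.010 ≈ 1.12828.
Nominal growth factor: 1.57915. Real growth factor = 1.57915 / 1.12828 ≈ 1.39961.
Total real return ≈ 39.9609%.

39.96%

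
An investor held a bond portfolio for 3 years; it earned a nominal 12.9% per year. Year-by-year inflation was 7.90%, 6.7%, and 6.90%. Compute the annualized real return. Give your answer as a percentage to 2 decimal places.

5.35%

Cumulative inflation factor: 1.0790 × 1.067 × 1.0690 ≈ 1.23073.
Nominal growth factor: 1.43907. Real growth factor = 1.43907 / 1.23073 ≈ 1.16928.
Annualized: 1.16928^(1/3) − 1 ≈ 0.05351.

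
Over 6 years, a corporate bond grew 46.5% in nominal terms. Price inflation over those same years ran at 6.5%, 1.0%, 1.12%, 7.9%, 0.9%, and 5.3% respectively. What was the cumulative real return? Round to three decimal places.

Cumulative inflation factor: 1.065 × 1.010 × 1.0112 × 1.079 × 1.009 × 1.053 ≈ 1.24695.
Nominal growth factor: 1.46500. Real growth factor = 1.46500 / 1.24695 ≈ 1.17487.
Total real return ≈ 17.4867%.

17.487%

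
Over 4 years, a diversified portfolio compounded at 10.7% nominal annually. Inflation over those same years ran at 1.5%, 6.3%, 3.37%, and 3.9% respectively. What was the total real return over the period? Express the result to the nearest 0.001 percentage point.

29.593%

Cumulative inflation factor: 1.015 × 1.063 × 1.0337 × 1.039 ≈ 1.15880.
Nominal growth factor: 1.50173. Real growth factor = 1.50173 / 1.15880 ≈ 1.29593.
Total real return ≈ 29.5929%.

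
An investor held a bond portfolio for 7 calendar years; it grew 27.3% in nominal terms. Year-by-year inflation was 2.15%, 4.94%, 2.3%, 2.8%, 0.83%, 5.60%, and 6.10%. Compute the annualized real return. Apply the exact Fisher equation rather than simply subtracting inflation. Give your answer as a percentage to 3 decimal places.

-0.006%

Cumulative inflation factor: 1.0215 × 1.0494 × 1.023 × 1.028 × 1.0083 × 1.0560 × 1.0610 ≈ 1.27355.
Nominal growth factor: 1.27300. Real growth factor = 1.27300 / 1.27355 ≈ 0.99957.
Annualized: 0.99957^(1/7) − 1 ≈ -0.00006.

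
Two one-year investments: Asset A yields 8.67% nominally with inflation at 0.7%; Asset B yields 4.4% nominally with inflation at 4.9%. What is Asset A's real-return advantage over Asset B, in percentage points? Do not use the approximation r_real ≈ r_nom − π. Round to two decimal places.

Asset A real return: 1.0867/1.007 − 1 = 7.915%.
Asset B real return: 1.044/1.049 − 1 = -0.477%.
Difference: 7.915 − (-0.477) = 8.392 pp.

8.39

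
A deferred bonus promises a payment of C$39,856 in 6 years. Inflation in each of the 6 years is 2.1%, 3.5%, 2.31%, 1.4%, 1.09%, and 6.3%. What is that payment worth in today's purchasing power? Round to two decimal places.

Price-level factor over 6 years: 1.021 × 1.035 × 1.0231 × 1.014 × 1.0109 × 1.063 ≈ 1.1780496447.
Purchasing power today: C$39,856 divided by that factor.

C$33,832.19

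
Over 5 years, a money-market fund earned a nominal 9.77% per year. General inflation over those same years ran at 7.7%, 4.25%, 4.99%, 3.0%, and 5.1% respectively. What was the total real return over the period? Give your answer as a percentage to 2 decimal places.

24.89%

Cumulative inflation factor: 1.077 × 1.0425 × 1.0499 × 1.030 × 1.051 ≈ 1.27609.
Nominal growth factor: 1.59374. Real growth factor = 1.59374 / 1.27609 ≈ 1.24893.
Total real return ≈ 24.8932%.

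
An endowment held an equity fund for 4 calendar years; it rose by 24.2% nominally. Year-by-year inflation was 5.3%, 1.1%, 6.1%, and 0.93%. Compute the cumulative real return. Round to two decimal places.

Cumulative inflation factor: 1.053 × 1.011 × 1.061 × 1.0093 ≈ 1.14003.
Nominal growth factor: 1.24200. Real growth factor = 1.24200 / 1.14003 ≈ 1.08945.
Total real return ≈ 8.9448%.

8.94%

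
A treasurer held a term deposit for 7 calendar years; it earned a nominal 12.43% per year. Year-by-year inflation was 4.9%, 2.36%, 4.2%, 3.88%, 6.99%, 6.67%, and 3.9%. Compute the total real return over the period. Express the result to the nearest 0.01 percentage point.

Cumulative inflation factor: 1.049 × 1.0236 × 1.042 × 1.0388 × 1.0699 × 1.0667 × 1.039 ≈ 1.37818.
Nominal growth factor: 2.27078. Real growth factor = 2.27078 / 1.37818 ≈ 1.64767.
Total real return ≈ 64.7665%.

64.77%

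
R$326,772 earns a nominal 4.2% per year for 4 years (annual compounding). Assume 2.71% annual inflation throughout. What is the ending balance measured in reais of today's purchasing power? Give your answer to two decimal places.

R$346,150.37

Nominal value at maturity: R$326,772 × (1 + 4.2%)^4 ≈ R$385,226.11.
Price-level factor over 4 years: (1 + 2.71%)^4 ≈ 1.1128866094.
The maturity value deflated by that factor is the answer in today's purchasing power.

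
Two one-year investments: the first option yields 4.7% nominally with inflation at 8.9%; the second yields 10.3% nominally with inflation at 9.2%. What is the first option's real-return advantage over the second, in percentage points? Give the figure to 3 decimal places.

-4.864

The first option real return: 1.047/1.089 − 1 = -3.8567%.
The second real return: 1.103/1.092 − 1 = 1.0073%.
Difference: -3.8567 − 1.0073 = -4.8640 pp.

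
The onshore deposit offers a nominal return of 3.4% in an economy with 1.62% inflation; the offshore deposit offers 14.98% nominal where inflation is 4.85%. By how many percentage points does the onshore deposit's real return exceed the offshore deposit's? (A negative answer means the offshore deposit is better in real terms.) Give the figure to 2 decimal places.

-7.91

The onshore deposit real return: 1.034/1.0162 − 1 = 1.752%.
The offshore deposit real return: 1.1498/1.0485 − 1 = 9.661%.
Difference: 1.752 − 9.661 = -7.909 pp.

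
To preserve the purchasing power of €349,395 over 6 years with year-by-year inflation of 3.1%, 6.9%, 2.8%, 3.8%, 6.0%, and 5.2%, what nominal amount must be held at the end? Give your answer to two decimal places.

€458,210.60

Cumulative price-level factor: 1.031 × 1.069 × 1.028 × 1.038 × 1.060 × 1.052 ≈ 1.3114400540.
The nominal amount required is €349,395 scaled up by that factor.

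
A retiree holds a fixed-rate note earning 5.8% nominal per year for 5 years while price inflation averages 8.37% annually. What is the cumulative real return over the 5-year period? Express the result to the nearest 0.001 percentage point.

The annual real rate is (1+5.8%)/(1+8.37%) − 1 = -2.3715%.
Compounded over 5 years: (1 + -0.023715)^5 − 1 ≈ -0.11308.

-11.308%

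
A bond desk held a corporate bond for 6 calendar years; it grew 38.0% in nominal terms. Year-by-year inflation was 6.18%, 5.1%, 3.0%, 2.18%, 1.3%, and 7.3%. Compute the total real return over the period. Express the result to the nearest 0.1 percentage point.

Cumulative inflation factor: 1.0618 × 1.051 × 1.030 × 1.0218 × 1.013 × 1.073 ≈ 1.27661.
Nominal growth factor: 1.38000. Real growth factor = 1.38000 / 1.27661 ≈ 1.08099.
Total real return ≈ 8.0989%.

8.1%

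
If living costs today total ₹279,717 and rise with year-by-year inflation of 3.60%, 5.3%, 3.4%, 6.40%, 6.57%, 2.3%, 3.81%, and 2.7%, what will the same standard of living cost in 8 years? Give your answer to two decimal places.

₹390,201.91

Cumulative price-level factor: 1.0360 × 1.053 × 1.034 × 1.0640 × 1.0657 × 1.023 × 1.0381 × 1.027 ≈ 1.3949881790.
Multiplying ₹279,717 by the price-level factor gives the future nominal sum.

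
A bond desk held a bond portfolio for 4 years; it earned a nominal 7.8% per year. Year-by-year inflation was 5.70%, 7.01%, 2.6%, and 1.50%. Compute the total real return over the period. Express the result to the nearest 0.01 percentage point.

Cumulative inflation factor: 1.0570 × 1.0701 × 1.026 × 1.0150 ≈ 1.17791.
Nominal growth factor: 1.35044. Real growth factor = 1.35044 / 1.17791 ≈ 1.14647.
Total real return ≈ 14.6469%.

14.65%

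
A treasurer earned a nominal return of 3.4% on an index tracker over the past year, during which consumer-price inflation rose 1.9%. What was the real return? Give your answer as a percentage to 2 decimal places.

1.47%

Real return via the Fisher equation: (1 + 3.4%)/(1 + 1.9%) − 1 = 1.034/1.019 − 1 ≈ 0.01472.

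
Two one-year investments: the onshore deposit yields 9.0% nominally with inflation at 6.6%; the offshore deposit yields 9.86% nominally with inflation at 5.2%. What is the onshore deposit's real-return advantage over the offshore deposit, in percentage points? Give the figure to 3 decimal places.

The onshore deposit real return: 1.090/1.066 − 1 = 2.2514%.
The offshore deposit real return: 1.0986/1.052 − 1 = 4.4297%.
Difference: 2.2514 − 4.4297 = -2.1783 pp.

-2.178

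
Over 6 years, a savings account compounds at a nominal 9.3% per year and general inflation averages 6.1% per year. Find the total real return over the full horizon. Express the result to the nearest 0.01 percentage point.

19.52%

The annual real rate is (1+9.3%)/(1+6.1%) − 1 = 3.0160%.
Compounded over 6 years: (1 + 0.030160)^6 − 1 ≈ 0.19517.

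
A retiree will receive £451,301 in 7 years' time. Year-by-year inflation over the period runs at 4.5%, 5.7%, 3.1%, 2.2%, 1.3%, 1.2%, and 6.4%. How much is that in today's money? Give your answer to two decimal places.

Price-level factor over 7 years: 1.045 × 1.057 × 1.031 × 1.022 × 1.013 × 1.012 × 1.064 ≈ 1.2694991799.
Purchasing power today: £451,301 divided by that factor.

£355,495.31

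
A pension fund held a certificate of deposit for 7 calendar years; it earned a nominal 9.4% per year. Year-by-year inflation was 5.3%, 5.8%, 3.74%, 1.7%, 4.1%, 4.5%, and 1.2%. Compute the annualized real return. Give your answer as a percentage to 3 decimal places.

Cumulative inflation factor: 1.053 × 1.058 × 1.0374 × 1.017 × 1.041 × 1.045 × 1.012 ≈ 1.29398.
Nominal growth factor: 1.87552. Real growth factor = 1.87552 / 1.29398 ≈ 1.44941.
Annualized: 1.44941^(1/7) − 1 ≈ 0.05445.

5.445%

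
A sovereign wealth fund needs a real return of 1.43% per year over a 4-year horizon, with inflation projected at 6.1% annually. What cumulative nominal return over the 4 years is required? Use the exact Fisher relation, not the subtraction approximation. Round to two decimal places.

34.13%

Required annual nominal rate: (1+1.43%)(1+6.1%) − 1 = 7.61723%.
Cumulative over 4 years: (1 + 0.0761723)^4 − 1 ≈ 0.34130.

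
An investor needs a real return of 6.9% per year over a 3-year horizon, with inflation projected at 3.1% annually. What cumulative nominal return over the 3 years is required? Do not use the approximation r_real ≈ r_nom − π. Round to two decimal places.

Required annual nominal rate: (1+6.9%)(1+3.1%) − 1 = 10.2139%.
Cumulative over 3 years: (1 + 0.102139)^3 − 1 ≈ 0.33878.

33.88%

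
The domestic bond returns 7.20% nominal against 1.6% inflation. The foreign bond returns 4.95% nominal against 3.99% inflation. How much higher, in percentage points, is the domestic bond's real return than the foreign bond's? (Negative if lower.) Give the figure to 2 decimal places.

4.59

The domestic bond real return: 1.0720/1.016 − 1 = 5.512%.
The foreign bond real return: 1.0495/1.0399 − 1 = 0.923%.
Difference: 5.512 − 0.923 = 4.589 pp.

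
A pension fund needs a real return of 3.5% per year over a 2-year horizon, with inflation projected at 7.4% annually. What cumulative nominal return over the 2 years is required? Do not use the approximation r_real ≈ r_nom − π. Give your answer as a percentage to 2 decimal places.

Required annual nominal rate: (1+3.5%)(1+7.4%) − 1 = 11.159%.
Cumulative over 2 years: (1 + 0.11159)^2 − 1 ≈ 0.23563.

23.56%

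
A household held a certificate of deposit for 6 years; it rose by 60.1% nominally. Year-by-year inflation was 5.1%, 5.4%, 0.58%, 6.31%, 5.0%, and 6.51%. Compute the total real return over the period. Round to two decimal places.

Cumulative inflation factor: 1.051 × 1.054 × 1.0058 × 1.0631 × 1.050 × 1.0651 ≈ 1.32467.
Nominal growth factor: 1.60100. Real growth factor = 1.60100 / 1.32467 ≈ 1.20860.
Total real return ≈ 20.8600%.

20.86%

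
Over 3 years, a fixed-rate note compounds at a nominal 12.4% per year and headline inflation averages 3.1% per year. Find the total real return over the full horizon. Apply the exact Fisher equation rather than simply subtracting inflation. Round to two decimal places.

29.58%

The annual real rate is (1+12.4%)/(1+3.1%) − 1 = 9.0204%.
Compounded over 3 years: (1 + 0.090204)^3 − 1 ≈ 0.29576.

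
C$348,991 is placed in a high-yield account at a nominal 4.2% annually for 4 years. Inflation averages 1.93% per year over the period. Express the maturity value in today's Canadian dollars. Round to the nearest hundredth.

Nominal value at maturity: C$348,991 × (1 + 4.2%)^4 ≈ C$411,419.72.
Price-level factor over 4 years: (1 + 1.93%)^4 ≈ 1.0794638350.
The maturity value deflated by that factor is the answer in today's purchasing power.

C$381,133.40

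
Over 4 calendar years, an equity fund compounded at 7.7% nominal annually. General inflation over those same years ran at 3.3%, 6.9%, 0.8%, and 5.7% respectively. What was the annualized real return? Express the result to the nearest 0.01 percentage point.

3.41%

Cumulative inflation factor: 1.033 × 1.069 × 1.008 × 1.057 ≈ 1.17656.
Nominal growth factor: 1.34544. Real growth factor = 1.34544 / 1.17656 ≈ 1.14353.
Annualized: 1.14353^(1/4) − 1 ≈ 0.03410.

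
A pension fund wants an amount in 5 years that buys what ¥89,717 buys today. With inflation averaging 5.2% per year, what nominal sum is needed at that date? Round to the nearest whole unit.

¥115,599

Cumulative price-level factor: (1+5.2%)^5 ≈ 1.2884830183.
Multiplying ¥89,717 by the price-level factor gives the future nominal sum.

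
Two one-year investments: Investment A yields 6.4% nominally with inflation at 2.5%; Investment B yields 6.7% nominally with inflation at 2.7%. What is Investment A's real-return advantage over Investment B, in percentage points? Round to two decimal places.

-0.09

Investment A real return: 1.064/1.025 − 1 = 3.805%.
Investment B real return: 1.067/1.027 − 1 = 3.895%.
Difference: 3.805 − 3.895 = -0.090 pp.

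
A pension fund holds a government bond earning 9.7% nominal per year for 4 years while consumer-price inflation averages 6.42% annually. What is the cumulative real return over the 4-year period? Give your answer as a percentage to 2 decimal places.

The annual real rate is (1+9.7%)/(1+6.42%) − 1 = 3.0821%.
Compounded over 4 years: (1 + 0.030821)^4 − 1 ≈ 0.12910.

12.91%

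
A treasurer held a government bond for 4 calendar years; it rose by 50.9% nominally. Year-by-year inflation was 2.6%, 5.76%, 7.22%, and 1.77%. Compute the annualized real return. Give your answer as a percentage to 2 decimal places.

Cumulative inflation factor: 1.026 × 1.0576 × 1.0722 × 1.0177 ≈ 1.18403.
Nominal growth factor: 1.50900. Real growth factor = 1.50900 / 1.18403 ≈ 1.27446.
Annualized: 1.27446^(1/4) − 1 ≈ 0.06251.

6.25%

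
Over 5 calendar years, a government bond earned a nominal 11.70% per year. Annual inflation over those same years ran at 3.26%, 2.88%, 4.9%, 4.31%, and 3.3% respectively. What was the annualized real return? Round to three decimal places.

Cumulative inflation factor: 1.0326 × 1.0288 × 1.049 × 1.0431 × 1.033 ≈ 1.20078.
Nominal growth factor: 1.73886. Real growth factor = 1.73886 / 1.20078 ≈ 1.44811.
Annualized: 1.44811^(1/5) − 1 ≈ 0.07686.

7.686%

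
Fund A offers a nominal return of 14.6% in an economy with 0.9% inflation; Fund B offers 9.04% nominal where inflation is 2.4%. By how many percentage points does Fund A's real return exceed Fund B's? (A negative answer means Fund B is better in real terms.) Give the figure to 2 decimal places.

Fund A real return: 1.146/1.009 − 1 = 13.578%.
Fund B real return: 1.0904/1.024 − 1 = 6.484%.
Difference: 13.578 − 6.484 = 7.094 pp.

7.09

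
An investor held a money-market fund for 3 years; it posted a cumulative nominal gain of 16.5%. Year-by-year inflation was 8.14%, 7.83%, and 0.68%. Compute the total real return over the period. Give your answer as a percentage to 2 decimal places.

-0.77%

Cumulative inflation factor: 1.0814 × 1.0783 × 1.0068 ≈ 1.17400.
Nominal growth factor: 1.16500. Real growth factor = 1.16500 / 1.17400 ≈ 0.99233.
Total real return ≈ -0.7669%.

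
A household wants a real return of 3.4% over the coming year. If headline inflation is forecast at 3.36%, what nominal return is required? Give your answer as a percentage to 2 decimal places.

By the Fisher equation, 1 + r_nom = (1 + 3.4%)(1 + 3.36%) = 1.034 × 1.0336 = 1.0687424.
So r_nom = 6.87424%.

6.87%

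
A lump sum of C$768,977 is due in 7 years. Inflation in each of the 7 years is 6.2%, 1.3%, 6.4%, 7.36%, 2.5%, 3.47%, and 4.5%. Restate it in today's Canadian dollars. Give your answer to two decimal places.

C$564,599.71

Price-level factor over 7 years: 1.062 × 1.013 × 1.064 × 1.0736 × 1.025 × 1.0347 × 1.045 ≈ 1.3619861705.
Purchasing power today: C$768,977 divided by that factor.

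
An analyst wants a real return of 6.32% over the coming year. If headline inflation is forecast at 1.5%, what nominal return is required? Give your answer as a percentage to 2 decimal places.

By the Fisher equation, 1 + r_nom = (1 + 6.32%)(1 + 1.5%) = 1.0632 × 1.015 = 1.079148.
So r_nom = 7.9148%.

7.91%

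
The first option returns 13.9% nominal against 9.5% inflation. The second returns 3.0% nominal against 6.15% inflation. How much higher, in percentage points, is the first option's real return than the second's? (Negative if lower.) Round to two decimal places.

The first option real return: 1.139/1.095 − 1 = 4.018%.
The second real return: 1.030/1.0615 − 1 = -2.967%.
Difference: 4.018 − (-2.967) = 6.985 pp.

6.99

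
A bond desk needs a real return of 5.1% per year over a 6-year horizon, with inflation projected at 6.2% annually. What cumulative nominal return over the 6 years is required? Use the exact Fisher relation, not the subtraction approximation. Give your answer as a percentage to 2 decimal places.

93.36%

Required annual nominal rate: (1+5.1%)(1+6.2%) − 1 = 11.6162%.
Cumulative over 6 years: (1 + 0.116162)^6 − 1 ≈ 0.93359.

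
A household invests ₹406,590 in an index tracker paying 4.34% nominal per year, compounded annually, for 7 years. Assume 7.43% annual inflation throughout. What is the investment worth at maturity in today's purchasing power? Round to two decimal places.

₹331,461.80

Nominal value at maturity: ₹406,590 × (1 + 4.34%)^7 ≈ ₹547,409.74.
Price-level factor over 7 years: (1 + 7.43%)^7 ≈ 1.6515017192.
The maturity value deflated by that factor is the answer in today's purchasing power.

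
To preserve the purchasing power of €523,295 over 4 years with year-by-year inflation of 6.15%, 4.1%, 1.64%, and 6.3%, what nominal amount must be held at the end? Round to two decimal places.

Cumulative price-level factor: 1.0615 × 1.041 × 1.0164 × 1.063 ≈ 1.1939019153.
The nominal amount required is €523,295 scaled up by that factor.

€624,762.90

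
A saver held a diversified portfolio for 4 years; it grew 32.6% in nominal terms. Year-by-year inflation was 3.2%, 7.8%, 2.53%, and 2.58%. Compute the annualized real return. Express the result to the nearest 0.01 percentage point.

3.18%

Cumulative inflation factor: 1.032 × 1.078 × 1.0253 × 1.0258 ≈ 1.17007.
Nominal growth factor: 1.32600. Real growth factor = 1.32600 / 1.17007 ≈ 1.13326.
Annualized: 1.13326^(1/4) − 1 ≈ 0.03177.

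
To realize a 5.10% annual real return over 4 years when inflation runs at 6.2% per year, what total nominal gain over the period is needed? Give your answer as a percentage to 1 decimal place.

55.2%

Required annual nominal rate: (1+5.10%)(1+6.2%) − 1 = 11.6162%.
Cumulative over 4 years: (1 + 0.116162)^4 − 1 ≈ 0.55206.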